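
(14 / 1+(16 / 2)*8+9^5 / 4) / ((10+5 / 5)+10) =19787 / 28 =706.68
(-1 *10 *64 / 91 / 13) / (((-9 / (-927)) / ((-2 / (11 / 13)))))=131840 / 1001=131.71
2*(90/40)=9/2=4.50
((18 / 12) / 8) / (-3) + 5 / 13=67 / 208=0.32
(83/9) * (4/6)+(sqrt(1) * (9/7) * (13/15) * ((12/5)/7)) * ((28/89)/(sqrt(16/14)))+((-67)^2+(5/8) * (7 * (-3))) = 468 * sqrt(14)/15575+968117/216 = 4482.14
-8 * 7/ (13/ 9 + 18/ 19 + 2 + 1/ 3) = -1197/ 101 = -11.85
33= 33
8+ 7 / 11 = 8.64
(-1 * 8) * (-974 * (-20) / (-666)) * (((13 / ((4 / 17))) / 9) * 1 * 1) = 1436.46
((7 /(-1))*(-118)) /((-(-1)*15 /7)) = 5782 /15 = 385.47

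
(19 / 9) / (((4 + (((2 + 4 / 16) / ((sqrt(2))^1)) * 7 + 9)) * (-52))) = -152 / 12951 + 133 * sqrt(2) / 18707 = -0.00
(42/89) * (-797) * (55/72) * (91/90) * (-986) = 2753197447/9612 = 286433.36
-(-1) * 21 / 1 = 21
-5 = -5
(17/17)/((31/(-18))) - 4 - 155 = -4947/31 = -159.58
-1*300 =-300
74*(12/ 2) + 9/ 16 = 7113/ 16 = 444.56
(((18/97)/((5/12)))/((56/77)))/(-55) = -27/2425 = -0.01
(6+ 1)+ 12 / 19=145 / 19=7.63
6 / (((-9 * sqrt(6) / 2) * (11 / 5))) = -0.25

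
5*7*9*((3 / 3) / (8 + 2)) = 63 / 2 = 31.50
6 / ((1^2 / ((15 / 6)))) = 15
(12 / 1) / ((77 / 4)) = 48 / 77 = 0.62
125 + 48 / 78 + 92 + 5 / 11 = 31184 / 143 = 218.07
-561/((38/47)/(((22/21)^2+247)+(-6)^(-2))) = -3846883777/22344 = -172166.30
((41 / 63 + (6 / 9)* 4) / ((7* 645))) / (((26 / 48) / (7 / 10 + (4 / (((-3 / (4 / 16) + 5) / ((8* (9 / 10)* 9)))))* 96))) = -207982588 / 43140825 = -4.82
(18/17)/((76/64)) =288/323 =0.89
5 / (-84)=-5 / 84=-0.06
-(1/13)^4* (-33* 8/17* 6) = 0.00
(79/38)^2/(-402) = -6241/580488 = -0.01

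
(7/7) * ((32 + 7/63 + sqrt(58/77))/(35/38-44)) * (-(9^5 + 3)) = 320568 * sqrt(4466)/18007 + 216169688/4911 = 45207.15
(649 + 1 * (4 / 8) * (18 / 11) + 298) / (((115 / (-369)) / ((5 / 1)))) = -3847194 / 253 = -15206.30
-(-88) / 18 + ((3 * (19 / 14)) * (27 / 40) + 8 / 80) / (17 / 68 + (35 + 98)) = 659527 / 134316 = 4.91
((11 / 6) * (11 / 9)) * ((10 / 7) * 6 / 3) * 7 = 44.81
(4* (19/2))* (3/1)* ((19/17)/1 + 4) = 9918/17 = 583.41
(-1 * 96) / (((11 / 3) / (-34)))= 9792 / 11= 890.18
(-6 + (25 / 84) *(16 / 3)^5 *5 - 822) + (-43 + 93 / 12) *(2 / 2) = 113451341 / 20412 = 5558.07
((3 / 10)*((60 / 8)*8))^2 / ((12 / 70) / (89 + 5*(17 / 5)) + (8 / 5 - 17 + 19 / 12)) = -23.45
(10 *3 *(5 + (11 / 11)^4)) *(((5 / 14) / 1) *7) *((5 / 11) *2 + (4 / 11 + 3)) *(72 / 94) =16200 / 11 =1472.73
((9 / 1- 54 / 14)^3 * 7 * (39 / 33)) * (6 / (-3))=-1213056 / 539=-2250.57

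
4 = 4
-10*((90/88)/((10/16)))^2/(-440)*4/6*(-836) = -4104/121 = -33.92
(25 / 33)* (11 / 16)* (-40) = -125 / 6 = -20.83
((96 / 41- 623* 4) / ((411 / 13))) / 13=-102076 / 16851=-6.06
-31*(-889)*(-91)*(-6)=15047214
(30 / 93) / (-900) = -1 / 2790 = -0.00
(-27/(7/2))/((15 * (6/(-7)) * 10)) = 3/50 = 0.06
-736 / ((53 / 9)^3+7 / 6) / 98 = -536544 / 14673295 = -0.04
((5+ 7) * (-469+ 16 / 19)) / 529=-10.62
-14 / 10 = -7 / 5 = -1.40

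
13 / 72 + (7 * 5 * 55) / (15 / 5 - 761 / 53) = -524141 / 3096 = -169.30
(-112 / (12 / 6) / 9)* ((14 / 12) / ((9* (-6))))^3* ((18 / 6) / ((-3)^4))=2401 / 1033121304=0.00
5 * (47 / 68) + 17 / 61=15491 / 4148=3.73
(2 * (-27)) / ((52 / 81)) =-2187 / 26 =-84.12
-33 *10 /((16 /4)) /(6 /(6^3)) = -2970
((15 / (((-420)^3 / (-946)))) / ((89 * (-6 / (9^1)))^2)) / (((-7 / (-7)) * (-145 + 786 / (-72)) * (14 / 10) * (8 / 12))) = -4257 / 11386649149120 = -0.00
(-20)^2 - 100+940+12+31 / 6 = 7543 / 6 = 1257.17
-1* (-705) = 705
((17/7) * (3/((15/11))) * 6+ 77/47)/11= 3.06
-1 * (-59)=59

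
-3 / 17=-0.18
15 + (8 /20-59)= -218 /5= -43.60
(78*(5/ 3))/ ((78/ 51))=85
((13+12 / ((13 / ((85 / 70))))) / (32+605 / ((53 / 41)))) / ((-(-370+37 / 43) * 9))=2928515 / 344512655487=0.00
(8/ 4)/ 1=2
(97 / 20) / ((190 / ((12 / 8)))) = 0.04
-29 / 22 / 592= -0.00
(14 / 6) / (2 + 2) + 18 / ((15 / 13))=971 / 60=16.18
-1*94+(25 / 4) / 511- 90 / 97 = -18818727 / 198268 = -94.92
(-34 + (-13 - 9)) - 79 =-135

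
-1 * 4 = -4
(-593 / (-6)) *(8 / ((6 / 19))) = 22534 / 9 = 2503.78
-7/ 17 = -0.41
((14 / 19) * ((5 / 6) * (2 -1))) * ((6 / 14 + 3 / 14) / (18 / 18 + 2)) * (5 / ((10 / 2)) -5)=-10 / 19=-0.53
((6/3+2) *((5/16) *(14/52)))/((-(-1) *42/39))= 5/16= 0.31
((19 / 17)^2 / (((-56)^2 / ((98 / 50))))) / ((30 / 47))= 16967 / 13872000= 0.00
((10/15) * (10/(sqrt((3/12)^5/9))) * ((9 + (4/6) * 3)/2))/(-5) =-704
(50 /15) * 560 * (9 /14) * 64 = 76800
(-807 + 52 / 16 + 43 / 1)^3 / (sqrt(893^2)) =-28177720507 / 57152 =-493031.22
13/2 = 6.50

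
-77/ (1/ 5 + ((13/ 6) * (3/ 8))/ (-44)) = -271040/ 639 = -424.16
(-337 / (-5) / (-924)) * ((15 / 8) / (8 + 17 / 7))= -337 / 25696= -0.01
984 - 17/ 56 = 55087/ 56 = 983.70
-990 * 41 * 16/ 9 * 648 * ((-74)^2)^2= -1402162698055680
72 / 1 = 72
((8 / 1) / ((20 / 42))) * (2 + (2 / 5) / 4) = 882 / 25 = 35.28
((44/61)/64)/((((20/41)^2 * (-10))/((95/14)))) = -351329/10931200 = -0.03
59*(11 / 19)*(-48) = -1639.58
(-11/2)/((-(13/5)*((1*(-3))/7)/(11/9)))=-4235/702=-6.03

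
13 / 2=6.50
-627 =-627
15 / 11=1.36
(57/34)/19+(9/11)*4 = 1257/374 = 3.36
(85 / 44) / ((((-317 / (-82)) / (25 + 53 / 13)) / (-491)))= -323404515 / 45331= -7134.29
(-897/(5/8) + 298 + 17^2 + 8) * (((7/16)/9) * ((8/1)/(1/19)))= -558733/90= -6208.14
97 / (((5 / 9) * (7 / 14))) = 1746 / 5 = 349.20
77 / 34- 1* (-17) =655 / 34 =19.26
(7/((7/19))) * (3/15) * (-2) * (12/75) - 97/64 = -21853/8000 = -2.73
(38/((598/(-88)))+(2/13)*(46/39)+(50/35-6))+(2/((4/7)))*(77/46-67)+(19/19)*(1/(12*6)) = -467447185/1959048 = -238.61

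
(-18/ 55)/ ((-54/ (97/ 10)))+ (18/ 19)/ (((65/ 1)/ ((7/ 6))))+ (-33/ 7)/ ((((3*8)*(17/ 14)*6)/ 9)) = -0.17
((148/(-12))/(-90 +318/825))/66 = 0.00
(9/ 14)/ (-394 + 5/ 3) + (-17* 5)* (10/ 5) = -2801287/ 16478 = -170.00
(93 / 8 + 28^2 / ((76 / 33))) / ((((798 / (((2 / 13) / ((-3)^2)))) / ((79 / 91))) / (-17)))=-23955091 / 215239752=-0.11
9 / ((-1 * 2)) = -9 / 2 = -4.50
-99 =-99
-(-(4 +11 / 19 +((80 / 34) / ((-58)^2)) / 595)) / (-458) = -148016879 / 14805086786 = -0.01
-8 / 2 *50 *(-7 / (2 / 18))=12600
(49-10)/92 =39/92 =0.42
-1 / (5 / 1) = -1 / 5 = -0.20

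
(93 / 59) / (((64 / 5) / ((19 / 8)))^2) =839325 / 15466496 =0.05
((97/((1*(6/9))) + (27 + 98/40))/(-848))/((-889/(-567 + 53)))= -899243/7538720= -0.12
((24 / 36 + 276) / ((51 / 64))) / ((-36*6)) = -6640 / 4131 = -1.61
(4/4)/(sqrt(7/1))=sqrt(7)/7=0.38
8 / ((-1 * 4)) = -2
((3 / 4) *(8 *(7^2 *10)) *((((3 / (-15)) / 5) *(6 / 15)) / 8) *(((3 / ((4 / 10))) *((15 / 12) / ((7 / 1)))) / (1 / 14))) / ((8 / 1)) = -441 / 32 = -13.78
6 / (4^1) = 3 / 2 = 1.50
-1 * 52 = -52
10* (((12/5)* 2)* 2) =96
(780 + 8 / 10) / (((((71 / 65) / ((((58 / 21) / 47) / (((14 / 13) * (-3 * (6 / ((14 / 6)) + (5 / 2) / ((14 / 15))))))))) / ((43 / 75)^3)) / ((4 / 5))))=-24339960040448 / 65188034296875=-0.37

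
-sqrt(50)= -5 * sqrt(2)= -7.07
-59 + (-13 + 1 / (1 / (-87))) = -159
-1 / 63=-0.02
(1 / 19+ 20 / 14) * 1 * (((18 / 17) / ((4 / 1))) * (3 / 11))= 5319 / 49742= 0.11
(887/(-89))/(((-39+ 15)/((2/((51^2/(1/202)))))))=887/561129336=0.00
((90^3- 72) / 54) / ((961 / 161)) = 6519856 / 2883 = 2261.48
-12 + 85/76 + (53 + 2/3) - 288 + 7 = -54313/228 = -238.21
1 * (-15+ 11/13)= -184/13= -14.15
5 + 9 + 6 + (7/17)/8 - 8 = 1639/136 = 12.05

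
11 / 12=0.92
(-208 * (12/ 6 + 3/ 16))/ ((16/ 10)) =-2275/ 8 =-284.38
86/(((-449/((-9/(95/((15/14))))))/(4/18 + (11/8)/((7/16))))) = 27348/418019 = 0.07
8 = 8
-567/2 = -283.50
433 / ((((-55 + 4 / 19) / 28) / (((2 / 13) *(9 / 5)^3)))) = -111953016 / 563875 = -198.54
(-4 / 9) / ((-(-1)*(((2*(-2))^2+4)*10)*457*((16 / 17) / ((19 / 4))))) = -323 / 13161600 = -0.00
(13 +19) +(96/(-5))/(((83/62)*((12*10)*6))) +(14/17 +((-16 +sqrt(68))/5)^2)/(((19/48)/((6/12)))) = 99308956/2010675 - 1536*sqrt(17)/475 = 36.06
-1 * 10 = -10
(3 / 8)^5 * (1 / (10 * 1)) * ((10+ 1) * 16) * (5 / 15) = 891 / 20480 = 0.04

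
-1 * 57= -57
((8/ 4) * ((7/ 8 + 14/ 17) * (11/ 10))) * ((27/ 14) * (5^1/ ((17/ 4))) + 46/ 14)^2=158602323/ 1375640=115.29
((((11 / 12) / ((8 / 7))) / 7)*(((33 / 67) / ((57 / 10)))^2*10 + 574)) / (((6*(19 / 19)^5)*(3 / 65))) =332583910945 / 1400137056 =237.54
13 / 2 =6.50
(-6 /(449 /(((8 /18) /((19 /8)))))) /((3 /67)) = -4288 /76779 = -0.06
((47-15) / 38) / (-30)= -8 / 285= -0.03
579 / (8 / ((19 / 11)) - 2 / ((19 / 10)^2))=209019 / 1472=142.00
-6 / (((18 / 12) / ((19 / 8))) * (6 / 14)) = -133 / 6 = -22.17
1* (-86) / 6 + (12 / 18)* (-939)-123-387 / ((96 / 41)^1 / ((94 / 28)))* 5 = -4754665 / 1344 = -3537.70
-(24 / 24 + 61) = -62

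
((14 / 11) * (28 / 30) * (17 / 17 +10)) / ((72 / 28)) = 686 / 135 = 5.08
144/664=18/83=0.22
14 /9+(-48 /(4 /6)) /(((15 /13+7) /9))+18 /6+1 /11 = -392608 /5247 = -74.83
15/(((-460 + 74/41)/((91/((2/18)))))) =-167895/6262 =-26.81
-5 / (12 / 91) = -455 / 12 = -37.92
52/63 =0.83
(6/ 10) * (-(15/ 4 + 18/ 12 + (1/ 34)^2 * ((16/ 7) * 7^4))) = -34671/ 5780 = -6.00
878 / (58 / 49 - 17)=-43022 / 775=-55.51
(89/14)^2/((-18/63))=-7921/56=-141.45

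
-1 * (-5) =5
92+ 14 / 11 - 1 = 1015 / 11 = 92.27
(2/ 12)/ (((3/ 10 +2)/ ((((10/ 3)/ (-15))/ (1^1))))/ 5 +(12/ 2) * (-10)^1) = -0.00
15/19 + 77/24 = 1823/456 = 4.00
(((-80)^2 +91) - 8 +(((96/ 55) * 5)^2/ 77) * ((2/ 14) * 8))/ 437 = 422888505/ 28500703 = 14.84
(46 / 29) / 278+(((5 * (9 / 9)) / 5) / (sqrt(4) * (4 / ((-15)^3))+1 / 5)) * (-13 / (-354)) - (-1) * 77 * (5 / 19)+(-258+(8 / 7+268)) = 45975614219 / 1455037822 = 31.60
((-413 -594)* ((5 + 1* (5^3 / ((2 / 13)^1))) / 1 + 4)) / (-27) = 1654501 / 54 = 30638.91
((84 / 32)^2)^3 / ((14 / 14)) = 85766121 / 262144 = 327.17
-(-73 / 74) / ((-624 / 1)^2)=73 / 28813824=0.00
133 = 133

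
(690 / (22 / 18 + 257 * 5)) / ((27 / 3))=345 / 5788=0.06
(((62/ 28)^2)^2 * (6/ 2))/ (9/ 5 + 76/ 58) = 23.19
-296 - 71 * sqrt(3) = -418.98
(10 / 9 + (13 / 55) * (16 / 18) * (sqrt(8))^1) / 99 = 208 * sqrt(2) / 49005 + 10 / 891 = 0.02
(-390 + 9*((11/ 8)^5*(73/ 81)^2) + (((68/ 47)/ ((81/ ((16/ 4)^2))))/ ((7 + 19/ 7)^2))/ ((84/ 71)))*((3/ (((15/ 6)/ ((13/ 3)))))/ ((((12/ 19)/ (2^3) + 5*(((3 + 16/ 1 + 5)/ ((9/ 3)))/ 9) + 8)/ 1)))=-1669205388939517/ 11353762897920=-147.02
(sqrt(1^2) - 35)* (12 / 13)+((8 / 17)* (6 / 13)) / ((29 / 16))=-200376 / 6409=-31.26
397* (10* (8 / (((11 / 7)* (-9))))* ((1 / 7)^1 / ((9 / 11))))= -31760 / 81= -392.10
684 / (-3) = -228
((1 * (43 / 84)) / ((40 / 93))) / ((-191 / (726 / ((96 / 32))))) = -161293 / 106960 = -1.51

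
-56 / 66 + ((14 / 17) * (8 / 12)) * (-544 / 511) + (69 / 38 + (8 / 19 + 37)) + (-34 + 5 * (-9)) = -3771175 / 91542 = -41.20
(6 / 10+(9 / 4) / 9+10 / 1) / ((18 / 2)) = 217 / 180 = 1.21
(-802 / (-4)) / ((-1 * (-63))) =401 / 126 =3.18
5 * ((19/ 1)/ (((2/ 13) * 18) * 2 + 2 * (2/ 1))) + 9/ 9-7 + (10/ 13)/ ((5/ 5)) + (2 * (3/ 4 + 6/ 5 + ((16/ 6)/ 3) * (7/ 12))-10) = -72697/ 217620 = -0.33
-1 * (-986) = 986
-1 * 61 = -61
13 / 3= 4.33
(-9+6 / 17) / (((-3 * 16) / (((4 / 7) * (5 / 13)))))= 35 / 884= 0.04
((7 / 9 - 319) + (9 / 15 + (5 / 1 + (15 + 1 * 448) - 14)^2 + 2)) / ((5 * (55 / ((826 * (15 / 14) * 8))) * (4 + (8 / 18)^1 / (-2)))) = 6556800036 / 4675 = 1402524.07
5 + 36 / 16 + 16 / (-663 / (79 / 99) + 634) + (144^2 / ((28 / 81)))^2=3598354480.96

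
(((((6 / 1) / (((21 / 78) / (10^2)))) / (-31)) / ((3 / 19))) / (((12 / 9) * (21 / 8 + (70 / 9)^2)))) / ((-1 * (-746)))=-24008400 / 3310567841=-0.01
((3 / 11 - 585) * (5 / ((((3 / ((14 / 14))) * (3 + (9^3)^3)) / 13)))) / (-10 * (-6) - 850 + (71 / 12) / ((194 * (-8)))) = 0.00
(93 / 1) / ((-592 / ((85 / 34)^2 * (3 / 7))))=-6975 / 16576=-0.42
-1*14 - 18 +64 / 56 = -30.86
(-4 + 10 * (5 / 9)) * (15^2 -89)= 1904 / 9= 211.56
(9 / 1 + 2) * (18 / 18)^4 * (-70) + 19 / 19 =-769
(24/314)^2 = 144/24649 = 0.01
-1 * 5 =-5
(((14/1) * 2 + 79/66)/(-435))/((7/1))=-0.01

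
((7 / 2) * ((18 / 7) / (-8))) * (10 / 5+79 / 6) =-273 / 16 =-17.06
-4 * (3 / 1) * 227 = -2724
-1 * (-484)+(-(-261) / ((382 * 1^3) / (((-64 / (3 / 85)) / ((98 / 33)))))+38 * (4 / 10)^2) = 17052468 / 233975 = 72.88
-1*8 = -8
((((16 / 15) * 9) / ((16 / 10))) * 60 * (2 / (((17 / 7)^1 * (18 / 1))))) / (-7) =-40 / 17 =-2.35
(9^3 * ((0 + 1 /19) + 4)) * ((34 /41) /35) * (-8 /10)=-1090584 /19475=-56.00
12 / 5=2.40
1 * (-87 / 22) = -87 / 22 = -3.95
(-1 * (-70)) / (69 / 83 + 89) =2905 / 3728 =0.78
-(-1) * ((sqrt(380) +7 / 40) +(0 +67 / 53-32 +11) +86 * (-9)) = -774.07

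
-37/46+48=2171/46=47.20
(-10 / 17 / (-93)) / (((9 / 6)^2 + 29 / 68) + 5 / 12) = 40 / 19561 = 0.00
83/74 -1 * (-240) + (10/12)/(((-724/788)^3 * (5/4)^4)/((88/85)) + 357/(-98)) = 352913870464095983/1464559305657234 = 240.97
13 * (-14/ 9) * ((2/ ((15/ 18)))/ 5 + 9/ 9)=-6734/ 225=-29.93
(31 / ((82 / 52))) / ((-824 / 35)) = -14105 / 16892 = -0.84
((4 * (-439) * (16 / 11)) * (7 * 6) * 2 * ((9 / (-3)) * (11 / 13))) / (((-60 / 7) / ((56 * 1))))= -231286272 / 65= -3558250.34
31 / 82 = 0.38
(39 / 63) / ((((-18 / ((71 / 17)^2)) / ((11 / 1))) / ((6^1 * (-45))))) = 3604315 / 2023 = 1781.67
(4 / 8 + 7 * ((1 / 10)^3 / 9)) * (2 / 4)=0.25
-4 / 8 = -0.50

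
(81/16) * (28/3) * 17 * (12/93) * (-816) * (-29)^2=-2204940528/31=-71127113.81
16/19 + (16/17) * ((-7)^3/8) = -12762/323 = -39.51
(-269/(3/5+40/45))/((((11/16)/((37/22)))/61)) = -218567880/8107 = -26960.39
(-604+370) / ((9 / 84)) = -2184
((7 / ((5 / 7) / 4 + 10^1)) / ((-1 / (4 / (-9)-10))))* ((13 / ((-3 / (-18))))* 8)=3832192 / 855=4482.10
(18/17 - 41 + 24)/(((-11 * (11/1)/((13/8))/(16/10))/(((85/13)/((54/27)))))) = 271/242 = 1.12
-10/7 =-1.43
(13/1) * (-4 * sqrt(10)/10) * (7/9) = -182 * sqrt(10)/45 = -12.79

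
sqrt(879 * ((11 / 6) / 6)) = sqrt(9669) / 6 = 16.39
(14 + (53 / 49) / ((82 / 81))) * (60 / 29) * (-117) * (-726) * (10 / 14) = 771422008500 / 407827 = 1891542.27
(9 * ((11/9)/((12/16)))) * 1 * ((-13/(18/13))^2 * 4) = 1256684/243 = 5171.54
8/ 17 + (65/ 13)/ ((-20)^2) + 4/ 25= 4373/ 6800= 0.64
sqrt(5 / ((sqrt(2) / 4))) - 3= -3+ 2^(3 / 4)* sqrt(5)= 0.76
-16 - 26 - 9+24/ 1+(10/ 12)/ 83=-13441/ 498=-26.99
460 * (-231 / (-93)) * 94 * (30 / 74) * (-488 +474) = -699190800 / 1147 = -609582.21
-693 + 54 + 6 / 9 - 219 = -2572 / 3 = -857.33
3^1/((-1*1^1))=-3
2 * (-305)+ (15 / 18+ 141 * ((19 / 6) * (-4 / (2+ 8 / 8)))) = -2409 / 2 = -1204.50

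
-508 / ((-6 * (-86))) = -127 / 129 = -0.98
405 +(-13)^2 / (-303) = 122546 / 303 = 404.44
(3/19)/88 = 3/1672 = 0.00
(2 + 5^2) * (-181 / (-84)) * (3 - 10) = -407.25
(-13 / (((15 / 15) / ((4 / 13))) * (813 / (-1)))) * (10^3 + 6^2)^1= 4144 / 813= 5.10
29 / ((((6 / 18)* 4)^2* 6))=87 / 32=2.72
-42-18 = -60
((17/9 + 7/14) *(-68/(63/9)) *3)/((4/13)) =-9503/42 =-226.26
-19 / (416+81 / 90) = -190 / 4169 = -0.05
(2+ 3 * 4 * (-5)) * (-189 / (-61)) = -10962 / 61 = -179.70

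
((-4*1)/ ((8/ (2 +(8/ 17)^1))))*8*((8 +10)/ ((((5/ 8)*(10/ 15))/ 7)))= -254016/ 85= -2988.42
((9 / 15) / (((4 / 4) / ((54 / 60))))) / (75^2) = 3 / 31250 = 0.00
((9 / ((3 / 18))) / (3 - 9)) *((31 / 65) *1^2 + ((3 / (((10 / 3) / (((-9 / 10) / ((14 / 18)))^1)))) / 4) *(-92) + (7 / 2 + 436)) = -4175.37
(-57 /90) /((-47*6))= 19 /8460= 0.00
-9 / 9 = -1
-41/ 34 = -1.21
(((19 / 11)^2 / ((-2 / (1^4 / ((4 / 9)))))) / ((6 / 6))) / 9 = -361 / 968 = -0.37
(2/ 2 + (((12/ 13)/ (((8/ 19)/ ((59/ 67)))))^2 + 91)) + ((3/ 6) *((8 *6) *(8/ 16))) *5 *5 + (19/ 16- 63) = 333.91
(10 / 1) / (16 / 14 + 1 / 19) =1330 / 159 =8.36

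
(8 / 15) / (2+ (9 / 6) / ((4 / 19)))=64 / 1095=0.06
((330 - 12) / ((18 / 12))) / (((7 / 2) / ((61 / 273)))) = 25864 / 1911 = 13.53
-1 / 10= -0.10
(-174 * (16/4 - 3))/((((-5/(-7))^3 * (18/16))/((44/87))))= -241472/1125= -214.64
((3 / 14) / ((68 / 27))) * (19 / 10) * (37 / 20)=56943 / 190400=0.30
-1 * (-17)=17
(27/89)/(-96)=-9/2848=-0.00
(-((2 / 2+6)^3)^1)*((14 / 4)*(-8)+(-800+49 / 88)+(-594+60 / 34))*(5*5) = 18211919425 / 1496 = 12173742.93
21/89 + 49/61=5642/5429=1.04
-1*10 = -10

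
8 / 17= 0.47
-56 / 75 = -0.75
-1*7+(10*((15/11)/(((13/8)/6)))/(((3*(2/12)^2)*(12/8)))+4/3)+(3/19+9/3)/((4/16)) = 3339971/8151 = 409.76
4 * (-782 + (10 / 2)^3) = -2628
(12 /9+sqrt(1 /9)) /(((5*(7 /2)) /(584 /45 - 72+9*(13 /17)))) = -79774 /16065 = -4.97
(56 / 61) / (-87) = -56 / 5307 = -0.01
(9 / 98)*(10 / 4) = 0.23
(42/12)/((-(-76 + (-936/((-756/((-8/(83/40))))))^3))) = 0.02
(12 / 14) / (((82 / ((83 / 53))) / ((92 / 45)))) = 0.03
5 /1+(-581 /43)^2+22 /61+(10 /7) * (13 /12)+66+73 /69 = 9316683567 /36318058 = 256.53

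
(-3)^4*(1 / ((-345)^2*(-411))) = -3 / 1811825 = -0.00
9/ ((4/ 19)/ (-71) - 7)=-4047/ 3149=-1.29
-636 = -636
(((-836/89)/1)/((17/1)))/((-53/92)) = 76912/80189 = 0.96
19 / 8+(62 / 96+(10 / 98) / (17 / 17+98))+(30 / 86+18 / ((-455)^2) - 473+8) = -6509381259109 / 14100886800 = -461.63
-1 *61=-61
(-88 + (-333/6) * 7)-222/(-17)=-15757/34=-463.44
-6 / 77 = -0.08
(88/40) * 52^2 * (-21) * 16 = -9993984/5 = -1998796.80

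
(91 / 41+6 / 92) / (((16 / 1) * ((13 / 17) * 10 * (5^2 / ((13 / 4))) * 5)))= 73253 / 150880000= 0.00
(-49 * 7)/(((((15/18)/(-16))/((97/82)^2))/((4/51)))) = 103273184/142885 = 722.77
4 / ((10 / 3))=1.20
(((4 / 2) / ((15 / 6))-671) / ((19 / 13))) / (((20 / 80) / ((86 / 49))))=-14985672 / 4655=-3219.26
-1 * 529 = -529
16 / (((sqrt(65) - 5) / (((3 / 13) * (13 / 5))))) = 6 / 5 +6 * sqrt(65) / 25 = 3.13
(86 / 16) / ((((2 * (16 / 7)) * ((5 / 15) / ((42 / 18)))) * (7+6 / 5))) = 10535 / 10496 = 1.00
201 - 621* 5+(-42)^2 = -1140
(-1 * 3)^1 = -3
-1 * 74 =-74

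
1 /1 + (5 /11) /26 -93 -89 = -51761 /286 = -180.98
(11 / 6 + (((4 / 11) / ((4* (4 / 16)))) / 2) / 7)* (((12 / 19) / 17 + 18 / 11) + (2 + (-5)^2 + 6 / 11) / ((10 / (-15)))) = -11523485 / 156332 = -73.71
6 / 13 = 0.46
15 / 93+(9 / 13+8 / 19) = 9760 / 7657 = 1.27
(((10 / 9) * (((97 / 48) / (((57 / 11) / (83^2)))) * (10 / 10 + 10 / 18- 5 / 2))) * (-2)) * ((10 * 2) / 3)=3123989275 / 83106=37590.42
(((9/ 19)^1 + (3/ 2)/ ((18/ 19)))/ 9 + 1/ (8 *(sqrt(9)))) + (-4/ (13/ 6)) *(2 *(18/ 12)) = -281071/ 53352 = -5.27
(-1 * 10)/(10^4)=-1/1000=-0.00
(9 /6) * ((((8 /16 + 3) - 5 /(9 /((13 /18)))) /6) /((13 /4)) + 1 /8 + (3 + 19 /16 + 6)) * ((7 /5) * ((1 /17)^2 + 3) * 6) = 803956573 /2028780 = 396.28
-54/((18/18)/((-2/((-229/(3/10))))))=-0.14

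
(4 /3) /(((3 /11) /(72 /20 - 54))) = -1232 /5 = -246.40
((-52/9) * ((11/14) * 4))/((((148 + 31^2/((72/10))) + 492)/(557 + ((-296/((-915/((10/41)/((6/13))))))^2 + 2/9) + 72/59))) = -76392666168941408/5826525831673785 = -13.11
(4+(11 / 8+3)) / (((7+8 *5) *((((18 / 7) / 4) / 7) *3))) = 3283 / 5076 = 0.65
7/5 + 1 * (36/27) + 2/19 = 809/285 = 2.84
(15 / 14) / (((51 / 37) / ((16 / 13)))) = 1480 / 1547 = 0.96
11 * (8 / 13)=88 / 13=6.77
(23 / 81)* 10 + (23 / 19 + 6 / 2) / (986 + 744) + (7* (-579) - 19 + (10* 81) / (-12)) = -2202745597 / 532494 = -4136.66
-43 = -43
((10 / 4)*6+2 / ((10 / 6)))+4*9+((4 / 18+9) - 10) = 2314 / 45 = 51.42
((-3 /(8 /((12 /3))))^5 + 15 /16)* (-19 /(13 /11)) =107.01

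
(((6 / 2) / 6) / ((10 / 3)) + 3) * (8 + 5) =819 / 20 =40.95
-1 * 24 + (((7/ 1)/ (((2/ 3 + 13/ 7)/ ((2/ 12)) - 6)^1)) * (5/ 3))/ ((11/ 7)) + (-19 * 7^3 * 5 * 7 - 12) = -481810957/ 2112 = -228130.19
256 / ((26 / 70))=8960 / 13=689.23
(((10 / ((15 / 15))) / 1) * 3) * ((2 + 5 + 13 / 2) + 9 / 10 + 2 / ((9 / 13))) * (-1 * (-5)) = 7780 / 3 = 2593.33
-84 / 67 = -1.25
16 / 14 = 1.14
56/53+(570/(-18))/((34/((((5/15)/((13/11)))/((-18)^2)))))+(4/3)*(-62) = -5574856409/68310216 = -81.61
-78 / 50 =-39 / 25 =-1.56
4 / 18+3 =29 / 9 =3.22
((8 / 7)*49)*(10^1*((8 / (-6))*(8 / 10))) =-597.33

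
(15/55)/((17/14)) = 42/187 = 0.22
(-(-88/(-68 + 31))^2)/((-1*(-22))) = -352/1369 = -0.26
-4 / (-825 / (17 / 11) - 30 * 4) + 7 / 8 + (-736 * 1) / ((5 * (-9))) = 102179 / 5928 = 17.24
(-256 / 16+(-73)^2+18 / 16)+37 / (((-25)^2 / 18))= 26575953 / 5000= 5315.19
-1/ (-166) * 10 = 5/ 83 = 0.06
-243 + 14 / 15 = -3631 / 15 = -242.07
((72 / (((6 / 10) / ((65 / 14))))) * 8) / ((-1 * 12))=-2600 / 7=-371.43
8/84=2/21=0.10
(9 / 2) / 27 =1 / 6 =0.17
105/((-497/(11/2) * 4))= -165/568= -0.29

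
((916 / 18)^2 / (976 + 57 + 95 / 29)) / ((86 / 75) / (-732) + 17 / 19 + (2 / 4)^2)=176259445100 / 80629283097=2.19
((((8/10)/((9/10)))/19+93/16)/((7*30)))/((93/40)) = 16031/1335852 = 0.01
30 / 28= 15 / 14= 1.07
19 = 19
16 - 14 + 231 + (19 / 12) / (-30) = 83861 / 360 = 232.95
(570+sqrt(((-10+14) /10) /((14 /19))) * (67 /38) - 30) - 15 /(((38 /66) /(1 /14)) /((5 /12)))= 67 * sqrt(665) /1330+573735 /1064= 540.52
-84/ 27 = -28/ 9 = -3.11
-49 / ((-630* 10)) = 7 / 900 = 0.01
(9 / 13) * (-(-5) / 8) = 45 / 104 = 0.43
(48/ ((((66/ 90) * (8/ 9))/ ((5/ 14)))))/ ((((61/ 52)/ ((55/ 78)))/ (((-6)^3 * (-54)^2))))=-9956740.05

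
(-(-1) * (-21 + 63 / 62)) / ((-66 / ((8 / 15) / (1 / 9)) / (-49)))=-121422 / 1705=-71.22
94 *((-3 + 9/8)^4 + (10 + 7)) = 2759.80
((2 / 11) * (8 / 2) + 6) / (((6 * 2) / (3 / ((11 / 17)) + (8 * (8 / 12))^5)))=427228973 / 176418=2421.69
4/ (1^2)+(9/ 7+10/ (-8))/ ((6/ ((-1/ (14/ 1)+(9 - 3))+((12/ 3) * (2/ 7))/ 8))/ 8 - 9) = 84419/ 21126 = 4.00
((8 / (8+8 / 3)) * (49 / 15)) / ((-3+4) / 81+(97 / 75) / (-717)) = 4742955 / 20408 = 232.41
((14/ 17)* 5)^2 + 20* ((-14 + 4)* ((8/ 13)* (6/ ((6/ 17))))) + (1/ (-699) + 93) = -5205945358/ 2626143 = -1982.35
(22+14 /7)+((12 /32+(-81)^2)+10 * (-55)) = 48283 /8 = 6035.38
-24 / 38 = -12 / 19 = -0.63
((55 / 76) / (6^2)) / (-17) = -55 / 46512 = -0.00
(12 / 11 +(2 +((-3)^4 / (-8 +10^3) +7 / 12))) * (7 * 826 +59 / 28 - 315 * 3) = 5553172245 / 305536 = 18175.18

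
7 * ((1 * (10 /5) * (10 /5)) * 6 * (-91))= -15288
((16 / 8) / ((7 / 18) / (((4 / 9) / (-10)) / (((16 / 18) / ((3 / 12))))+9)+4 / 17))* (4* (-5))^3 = -57437.41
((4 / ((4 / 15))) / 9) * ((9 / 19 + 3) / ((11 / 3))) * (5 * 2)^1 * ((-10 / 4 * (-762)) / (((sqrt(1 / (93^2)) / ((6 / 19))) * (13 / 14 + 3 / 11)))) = 9822027600 / 13357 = 735346.83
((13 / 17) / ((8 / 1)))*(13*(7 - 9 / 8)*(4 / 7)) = 7943 / 1904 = 4.17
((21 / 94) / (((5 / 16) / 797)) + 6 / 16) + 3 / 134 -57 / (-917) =65864570907 / 115505320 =570.23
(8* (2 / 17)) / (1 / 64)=1024 / 17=60.24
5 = 5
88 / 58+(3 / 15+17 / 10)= 991 / 290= 3.42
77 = 77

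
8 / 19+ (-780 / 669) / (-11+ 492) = 65628 / 156769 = 0.42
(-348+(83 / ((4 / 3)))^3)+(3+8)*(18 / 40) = 77081469 / 320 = 240879.59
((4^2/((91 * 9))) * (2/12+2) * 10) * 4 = 320/189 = 1.69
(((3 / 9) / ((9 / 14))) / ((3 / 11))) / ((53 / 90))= 1540 / 477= 3.23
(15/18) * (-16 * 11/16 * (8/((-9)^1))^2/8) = -220/243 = -0.91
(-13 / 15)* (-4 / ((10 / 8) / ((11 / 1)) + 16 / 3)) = 2288 / 3595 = 0.64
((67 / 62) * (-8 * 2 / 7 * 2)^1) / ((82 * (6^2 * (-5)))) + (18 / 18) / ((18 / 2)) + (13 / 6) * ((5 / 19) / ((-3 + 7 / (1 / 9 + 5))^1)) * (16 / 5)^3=-10790221363 / 950866875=-11.35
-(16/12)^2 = -1.78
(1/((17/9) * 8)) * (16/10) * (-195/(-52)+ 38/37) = 6363/12580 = 0.51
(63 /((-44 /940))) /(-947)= 14805 /10417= 1.42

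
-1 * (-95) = 95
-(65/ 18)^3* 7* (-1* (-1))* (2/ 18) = -36.63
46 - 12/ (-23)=1070/ 23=46.52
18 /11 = 1.64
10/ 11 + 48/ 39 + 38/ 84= 15569/ 6006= 2.59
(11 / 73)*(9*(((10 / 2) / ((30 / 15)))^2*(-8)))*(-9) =44550 / 73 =610.27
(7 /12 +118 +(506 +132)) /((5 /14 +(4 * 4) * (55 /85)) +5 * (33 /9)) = 1080401 /41474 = 26.05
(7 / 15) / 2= 7 / 30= 0.23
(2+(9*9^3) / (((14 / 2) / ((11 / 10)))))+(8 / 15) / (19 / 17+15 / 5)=1033.14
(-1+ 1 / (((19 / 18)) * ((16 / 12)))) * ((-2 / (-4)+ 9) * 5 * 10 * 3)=-825 / 2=-412.50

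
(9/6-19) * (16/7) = -40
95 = 95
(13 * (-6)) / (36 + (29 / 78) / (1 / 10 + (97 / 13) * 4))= -70074 / 32353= -2.17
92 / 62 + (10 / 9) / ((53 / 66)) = 14134 / 4929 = 2.87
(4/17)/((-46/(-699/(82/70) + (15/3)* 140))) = -8470/16031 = -0.53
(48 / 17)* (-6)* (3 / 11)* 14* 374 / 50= -483.84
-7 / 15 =-0.47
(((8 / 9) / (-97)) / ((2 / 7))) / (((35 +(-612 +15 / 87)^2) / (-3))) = 0.00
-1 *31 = -31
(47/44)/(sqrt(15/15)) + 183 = 184.07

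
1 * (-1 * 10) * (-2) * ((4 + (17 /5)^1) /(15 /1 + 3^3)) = 74 /21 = 3.52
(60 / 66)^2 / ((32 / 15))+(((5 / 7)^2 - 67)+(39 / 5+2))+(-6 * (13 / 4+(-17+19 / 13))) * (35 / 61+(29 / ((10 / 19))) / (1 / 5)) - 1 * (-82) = 3832979314629 / 188067880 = 20380.83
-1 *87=-87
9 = 9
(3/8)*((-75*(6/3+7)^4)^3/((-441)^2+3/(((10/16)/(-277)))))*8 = -1850620197983.37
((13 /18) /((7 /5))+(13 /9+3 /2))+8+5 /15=743 /63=11.79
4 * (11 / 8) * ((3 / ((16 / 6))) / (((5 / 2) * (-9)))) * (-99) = 1089 / 40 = 27.22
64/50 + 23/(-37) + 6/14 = 7038/6475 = 1.09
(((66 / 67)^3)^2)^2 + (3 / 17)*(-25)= -497565435142258037037723 / 139106221378758571457537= -3.58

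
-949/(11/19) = -18031/11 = -1639.18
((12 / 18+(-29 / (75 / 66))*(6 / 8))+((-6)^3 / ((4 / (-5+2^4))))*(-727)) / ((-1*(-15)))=64772929 / 2250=28787.97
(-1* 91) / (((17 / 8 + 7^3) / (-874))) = 636272 / 2761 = 230.45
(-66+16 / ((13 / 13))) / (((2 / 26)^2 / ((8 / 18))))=-3755.56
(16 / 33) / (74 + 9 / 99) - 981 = -2398529 / 2445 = -980.99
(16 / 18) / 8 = 1 / 9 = 0.11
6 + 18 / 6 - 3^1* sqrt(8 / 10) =9 - 6* sqrt(5) / 5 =6.32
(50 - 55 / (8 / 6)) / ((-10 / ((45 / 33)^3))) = -23625 / 10648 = -2.22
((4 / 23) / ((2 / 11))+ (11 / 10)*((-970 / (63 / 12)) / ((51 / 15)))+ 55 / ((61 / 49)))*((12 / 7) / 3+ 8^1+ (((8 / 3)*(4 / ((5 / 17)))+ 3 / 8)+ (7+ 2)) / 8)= -703451706859 / 3365853120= -209.00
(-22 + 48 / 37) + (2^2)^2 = -4.70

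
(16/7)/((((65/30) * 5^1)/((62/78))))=992/5915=0.17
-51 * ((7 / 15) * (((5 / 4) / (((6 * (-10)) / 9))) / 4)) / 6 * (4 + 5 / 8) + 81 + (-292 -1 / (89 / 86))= -96196933 / 455680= -211.11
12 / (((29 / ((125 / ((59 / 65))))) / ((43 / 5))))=838500 / 1711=490.06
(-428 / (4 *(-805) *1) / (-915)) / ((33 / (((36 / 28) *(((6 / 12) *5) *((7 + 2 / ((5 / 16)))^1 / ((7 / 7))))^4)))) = -2156169947 / 302486800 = -7.13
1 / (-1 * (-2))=1 / 2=0.50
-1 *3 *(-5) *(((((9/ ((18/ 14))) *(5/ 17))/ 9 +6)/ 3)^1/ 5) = 953/ 153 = 6.23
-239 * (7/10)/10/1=-1673/100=-16.73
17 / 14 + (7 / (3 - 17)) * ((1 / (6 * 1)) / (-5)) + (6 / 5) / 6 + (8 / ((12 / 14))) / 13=3911 / 1820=2.15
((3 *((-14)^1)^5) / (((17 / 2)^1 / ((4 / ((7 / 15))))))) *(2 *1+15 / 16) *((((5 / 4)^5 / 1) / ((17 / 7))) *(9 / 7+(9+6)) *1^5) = -904539234375 / 9248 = -97809173.27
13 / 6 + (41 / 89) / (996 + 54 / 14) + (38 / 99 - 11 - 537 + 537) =-347357759 / 41112126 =-8.45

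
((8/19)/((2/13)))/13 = 4/19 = 0.21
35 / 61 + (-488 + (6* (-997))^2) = 2182814031 / 61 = 35783836.57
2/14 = 1/7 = 0.14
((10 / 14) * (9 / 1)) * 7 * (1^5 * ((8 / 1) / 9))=40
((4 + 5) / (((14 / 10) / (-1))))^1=-6.43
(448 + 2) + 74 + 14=538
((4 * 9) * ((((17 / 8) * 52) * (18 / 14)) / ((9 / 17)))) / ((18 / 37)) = 139009 / 7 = 19858.43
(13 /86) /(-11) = -13 /946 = -0.01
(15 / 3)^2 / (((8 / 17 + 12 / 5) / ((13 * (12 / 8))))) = 82875 / 488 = 169.83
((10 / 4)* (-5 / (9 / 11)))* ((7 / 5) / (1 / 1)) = -21.39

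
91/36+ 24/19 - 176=-117791/684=-172.21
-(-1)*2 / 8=1 / 4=0.25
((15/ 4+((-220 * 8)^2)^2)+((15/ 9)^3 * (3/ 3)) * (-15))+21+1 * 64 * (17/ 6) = 345424527364919/ 36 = 9595125760136.64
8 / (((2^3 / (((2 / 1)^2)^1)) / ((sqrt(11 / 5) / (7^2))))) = 0.12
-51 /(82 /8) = -4.98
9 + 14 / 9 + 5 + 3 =167 / 9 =18.56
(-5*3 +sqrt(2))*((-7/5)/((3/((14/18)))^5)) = 117649/4782969-117649*sqrt(2)/71744535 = 0.02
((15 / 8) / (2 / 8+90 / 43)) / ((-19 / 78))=-1935 / 589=-3.29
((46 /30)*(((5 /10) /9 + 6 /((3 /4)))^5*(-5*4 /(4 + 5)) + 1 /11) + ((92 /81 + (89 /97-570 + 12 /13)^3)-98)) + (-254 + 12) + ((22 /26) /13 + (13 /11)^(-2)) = -258142340987859704199435941 /1406611771473771720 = -183520674.45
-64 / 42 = -32 / 21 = -1.52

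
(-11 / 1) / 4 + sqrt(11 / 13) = -11 / 4 + sqrt(143) / 13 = -1.83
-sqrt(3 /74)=-sqrt(222) /74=-0.20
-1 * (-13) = 13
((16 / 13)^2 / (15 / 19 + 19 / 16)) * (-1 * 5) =-389120 / 101569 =-3.83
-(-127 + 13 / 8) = 1003 / 8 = 125.38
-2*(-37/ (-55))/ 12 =-37/ 330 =-0.11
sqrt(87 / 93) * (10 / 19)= 10 * sqrt(899) / 589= 0.51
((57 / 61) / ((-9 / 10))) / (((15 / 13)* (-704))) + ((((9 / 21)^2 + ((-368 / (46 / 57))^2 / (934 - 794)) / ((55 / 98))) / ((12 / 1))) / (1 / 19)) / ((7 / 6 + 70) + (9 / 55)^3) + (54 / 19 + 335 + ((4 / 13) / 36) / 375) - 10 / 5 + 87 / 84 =24661096490986153291693 / 62313477836405796000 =395.76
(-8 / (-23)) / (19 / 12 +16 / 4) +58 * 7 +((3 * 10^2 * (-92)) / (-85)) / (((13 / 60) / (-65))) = -2541258386 / 26197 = -97005.70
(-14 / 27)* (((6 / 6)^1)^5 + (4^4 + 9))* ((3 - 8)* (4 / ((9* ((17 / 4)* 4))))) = 74480 / 4131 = 18.03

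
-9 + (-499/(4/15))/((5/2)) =-1515/2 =-757.50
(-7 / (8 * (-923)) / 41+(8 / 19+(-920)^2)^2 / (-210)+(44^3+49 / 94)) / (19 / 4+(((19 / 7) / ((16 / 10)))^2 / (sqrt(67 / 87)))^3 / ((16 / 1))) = -200513182520582831915106483277832156653325123584 / 219075669444402637728334971540765017035+35537072438472916082427459657877094400000 * sqrt(5829) / 6387976948371559636341594154855373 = -490536717.69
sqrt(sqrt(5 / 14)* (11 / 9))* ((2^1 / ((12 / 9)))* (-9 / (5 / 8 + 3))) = -18* sqrt(11)* 14^(3 / 4)* 5^(1 / 4) / 203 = -3.18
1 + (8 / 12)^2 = 13 / 9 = 1.44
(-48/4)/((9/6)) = -8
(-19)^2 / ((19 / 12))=228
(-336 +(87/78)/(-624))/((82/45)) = -81769395/443456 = -184.39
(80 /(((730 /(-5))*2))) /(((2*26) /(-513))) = 2565 /949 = 2.70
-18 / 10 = -9 / 5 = -1.80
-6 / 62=-3 / 31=-0.10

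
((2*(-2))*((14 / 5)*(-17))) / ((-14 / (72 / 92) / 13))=-15912 / 115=-138.37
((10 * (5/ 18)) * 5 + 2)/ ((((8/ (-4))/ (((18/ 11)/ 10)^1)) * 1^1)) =-13/ 10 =-1.30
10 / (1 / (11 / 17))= 110 / 17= 6.47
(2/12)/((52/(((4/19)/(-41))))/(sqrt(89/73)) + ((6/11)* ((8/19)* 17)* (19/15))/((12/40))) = -3676101* sqrt(6497)/16305756497618 - 266288/8152878248809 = -0.00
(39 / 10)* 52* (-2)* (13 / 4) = -6591 / 5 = -1318.20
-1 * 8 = -8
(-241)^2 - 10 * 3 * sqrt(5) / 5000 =58081 - 3 * sqrt(5) / 500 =58080.99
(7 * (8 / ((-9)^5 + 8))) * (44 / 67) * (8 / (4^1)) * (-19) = 93632 / 3955747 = 0.02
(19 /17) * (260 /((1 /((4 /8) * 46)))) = 113620 /17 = 6683.53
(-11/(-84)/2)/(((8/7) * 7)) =11/1344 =0.01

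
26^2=676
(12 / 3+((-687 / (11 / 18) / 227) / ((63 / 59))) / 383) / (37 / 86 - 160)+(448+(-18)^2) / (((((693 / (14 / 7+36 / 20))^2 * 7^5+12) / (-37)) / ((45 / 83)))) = -12831923276754109572824 / 512882575357723403021497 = -0.03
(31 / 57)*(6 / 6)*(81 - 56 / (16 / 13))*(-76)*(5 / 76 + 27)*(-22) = 49802027 / 57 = 873719.77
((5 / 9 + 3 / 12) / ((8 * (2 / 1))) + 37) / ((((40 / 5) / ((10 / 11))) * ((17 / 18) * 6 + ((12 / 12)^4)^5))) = 21341 / 33792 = 0.63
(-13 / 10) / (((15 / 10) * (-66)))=13 / 990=0.01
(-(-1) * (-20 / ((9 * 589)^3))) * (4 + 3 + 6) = -260 / 148961285901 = -0.00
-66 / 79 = -0.84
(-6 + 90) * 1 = 84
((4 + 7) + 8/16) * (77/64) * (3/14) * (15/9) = 1265/256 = 4.94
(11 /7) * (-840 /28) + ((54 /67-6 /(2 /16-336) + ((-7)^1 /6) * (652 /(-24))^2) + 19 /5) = -1229750881393 /1361019240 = -903.55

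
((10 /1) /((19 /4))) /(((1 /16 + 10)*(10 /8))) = 512 /3059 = 0.17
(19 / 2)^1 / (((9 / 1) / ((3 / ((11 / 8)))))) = 2.30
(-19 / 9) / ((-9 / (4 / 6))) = 38 / 243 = 0.16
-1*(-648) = 648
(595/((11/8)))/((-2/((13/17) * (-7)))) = 12740/11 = 1158.18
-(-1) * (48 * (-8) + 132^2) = 17040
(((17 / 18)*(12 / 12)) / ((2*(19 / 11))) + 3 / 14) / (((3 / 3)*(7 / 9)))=2335 / 3724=0.63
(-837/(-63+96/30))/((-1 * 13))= -4185/3887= -1.08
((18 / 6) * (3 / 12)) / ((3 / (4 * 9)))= 9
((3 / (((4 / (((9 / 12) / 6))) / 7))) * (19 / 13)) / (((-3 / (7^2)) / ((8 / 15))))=-6517 / 780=-8.36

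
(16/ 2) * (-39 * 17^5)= -442995384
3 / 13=0.23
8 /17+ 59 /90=1723 /1530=1.13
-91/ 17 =-5.35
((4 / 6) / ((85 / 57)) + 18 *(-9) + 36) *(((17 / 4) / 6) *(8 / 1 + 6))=-18676 / 15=-1245.07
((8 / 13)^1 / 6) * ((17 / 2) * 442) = 1156 / 3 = 385.33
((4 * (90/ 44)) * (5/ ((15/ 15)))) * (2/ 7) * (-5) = -4500/ 77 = -58.44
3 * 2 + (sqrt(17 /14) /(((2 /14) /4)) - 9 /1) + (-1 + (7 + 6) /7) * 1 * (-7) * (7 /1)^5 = -100845 + 2 * sqrt(238) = -100814.15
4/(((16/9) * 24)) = 3/32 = 0.09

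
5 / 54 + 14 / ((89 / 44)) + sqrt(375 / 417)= 5 * sqrt(695) / 139 + 33709 / 4806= 7.96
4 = 4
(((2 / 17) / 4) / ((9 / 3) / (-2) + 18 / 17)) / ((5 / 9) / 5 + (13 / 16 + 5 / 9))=-16 / 355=-0.05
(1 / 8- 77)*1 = -615 / 8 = -76.88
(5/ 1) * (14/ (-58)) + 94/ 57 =0.44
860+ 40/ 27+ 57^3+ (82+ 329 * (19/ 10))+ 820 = 50647027/ 270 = 187581.58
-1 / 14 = -0.07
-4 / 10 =-2 / 5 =-0.40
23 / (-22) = -23 / 22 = -1.05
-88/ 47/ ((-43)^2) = -88/ 86903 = -0.00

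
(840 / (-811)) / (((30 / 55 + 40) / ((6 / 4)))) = -0.04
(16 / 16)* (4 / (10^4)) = 1 / 2500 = 0.00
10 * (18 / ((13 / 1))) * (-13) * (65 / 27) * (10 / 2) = -6500 / 3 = -2166.67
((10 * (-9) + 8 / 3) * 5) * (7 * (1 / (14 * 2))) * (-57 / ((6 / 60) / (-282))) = -17547450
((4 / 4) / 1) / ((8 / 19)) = 19 / 8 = 2.38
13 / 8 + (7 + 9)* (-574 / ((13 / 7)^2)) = -3597931 / 1352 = -2661.19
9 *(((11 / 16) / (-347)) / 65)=-99 / 360880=-0.00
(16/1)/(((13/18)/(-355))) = -102240/13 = -7864.62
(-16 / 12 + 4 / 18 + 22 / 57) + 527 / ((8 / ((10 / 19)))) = 23219 / 684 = 33.95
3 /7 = 0.43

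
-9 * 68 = -612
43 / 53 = 0.81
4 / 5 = 0.80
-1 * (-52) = 52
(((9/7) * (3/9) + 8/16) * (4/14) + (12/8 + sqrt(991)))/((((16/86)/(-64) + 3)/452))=13449712/50519 + 155488 * sqrt(991)/1031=5013.84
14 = 14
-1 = -1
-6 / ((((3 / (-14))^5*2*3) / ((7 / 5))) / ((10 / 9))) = 7529536 / 2187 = 3442.86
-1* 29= -29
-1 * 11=-11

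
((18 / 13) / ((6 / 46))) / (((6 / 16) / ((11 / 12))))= 1012 / 39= 25.95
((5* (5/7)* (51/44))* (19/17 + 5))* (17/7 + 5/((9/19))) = 531700/1617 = 328.82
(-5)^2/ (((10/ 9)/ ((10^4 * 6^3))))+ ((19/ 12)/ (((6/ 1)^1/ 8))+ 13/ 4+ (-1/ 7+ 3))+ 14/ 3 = 12247203247/ 252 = 48600012.88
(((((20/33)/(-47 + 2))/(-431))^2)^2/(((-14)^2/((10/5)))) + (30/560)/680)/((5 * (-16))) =-5638377802534504682741/5725584712547037648077644800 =-0.00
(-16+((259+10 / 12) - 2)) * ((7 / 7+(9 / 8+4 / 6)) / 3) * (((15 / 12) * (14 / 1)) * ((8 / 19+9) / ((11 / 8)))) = 609064505 / 22572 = 26983.19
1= 1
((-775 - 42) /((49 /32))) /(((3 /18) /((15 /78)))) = -392160 /637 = -615.64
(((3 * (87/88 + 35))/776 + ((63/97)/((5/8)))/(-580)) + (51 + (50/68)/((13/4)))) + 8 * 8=1262244286141/10941444800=115.36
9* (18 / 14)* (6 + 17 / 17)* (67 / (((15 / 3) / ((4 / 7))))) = 21708 / 35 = 620.23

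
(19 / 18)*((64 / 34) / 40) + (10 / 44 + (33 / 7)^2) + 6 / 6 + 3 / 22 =9746692 / 412335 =23.64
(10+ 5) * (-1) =-15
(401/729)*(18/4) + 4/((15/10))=833/162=5.14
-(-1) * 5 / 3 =5 / 3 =1.67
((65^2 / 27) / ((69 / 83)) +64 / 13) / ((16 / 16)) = 4678007 / 24219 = 193.15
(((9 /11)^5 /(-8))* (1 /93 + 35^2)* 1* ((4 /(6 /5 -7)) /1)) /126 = 622890405 /2026987886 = 0.31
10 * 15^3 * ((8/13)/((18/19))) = 285000/13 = 21923.08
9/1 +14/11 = 113/11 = 10.27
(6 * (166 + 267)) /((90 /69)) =9959 /5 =1991.80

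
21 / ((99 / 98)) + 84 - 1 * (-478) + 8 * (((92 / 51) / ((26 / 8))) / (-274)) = 582.77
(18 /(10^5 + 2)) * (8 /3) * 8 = 64 /16667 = 0.00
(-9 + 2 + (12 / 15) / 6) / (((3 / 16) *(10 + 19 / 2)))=-3296 / 1755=-1.88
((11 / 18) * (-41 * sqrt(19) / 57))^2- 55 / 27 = 90541 / 55404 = 1.63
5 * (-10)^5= -500000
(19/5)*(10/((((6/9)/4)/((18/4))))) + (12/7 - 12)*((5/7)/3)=50154/49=1023.55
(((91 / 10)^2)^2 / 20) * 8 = 68574961 / 25000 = 2743.00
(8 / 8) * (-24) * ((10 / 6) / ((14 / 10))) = -200 / 7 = -28.57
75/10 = 15/2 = 7.50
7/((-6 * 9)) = -7/54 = -0.13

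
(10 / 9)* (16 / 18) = 80 / 81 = 0.99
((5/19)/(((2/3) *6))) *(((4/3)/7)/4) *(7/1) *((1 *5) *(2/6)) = 25/684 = 0.04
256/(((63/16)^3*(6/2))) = 1048576/750141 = 1.40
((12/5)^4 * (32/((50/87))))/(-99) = -3207168/171875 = -18.66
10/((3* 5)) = 2/3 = 0.67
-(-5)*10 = 50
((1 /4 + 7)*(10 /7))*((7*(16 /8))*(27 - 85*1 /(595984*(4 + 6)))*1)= 4666552255 /1191968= 3915.00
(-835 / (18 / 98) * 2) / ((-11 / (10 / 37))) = 818300 / 3663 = 223.40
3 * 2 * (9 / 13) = 54 / 13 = 4.15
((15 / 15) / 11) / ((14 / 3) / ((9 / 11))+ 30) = 27 / 10604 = 0.00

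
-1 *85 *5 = -425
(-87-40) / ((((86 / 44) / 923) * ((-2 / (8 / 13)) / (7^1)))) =5554472 / 43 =129173.77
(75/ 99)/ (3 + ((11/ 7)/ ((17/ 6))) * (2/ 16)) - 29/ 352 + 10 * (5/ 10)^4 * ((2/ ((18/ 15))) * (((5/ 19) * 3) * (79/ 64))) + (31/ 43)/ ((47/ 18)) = 125434618609/ 86171042304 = 1.46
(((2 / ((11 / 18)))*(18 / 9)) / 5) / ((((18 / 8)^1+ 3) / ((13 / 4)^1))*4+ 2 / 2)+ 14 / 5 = 15874 / 5335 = 2.98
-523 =-523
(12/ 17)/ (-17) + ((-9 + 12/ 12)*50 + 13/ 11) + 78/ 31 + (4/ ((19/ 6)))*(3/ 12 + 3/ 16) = -1482182465/ 3744862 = -395.79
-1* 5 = -5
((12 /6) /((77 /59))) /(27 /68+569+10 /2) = 8024 /3007543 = 0.00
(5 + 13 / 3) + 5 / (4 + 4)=239 / 24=9.96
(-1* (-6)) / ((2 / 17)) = 51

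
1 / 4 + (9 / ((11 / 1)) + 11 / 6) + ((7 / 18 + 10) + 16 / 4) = 6847 / 396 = 17.29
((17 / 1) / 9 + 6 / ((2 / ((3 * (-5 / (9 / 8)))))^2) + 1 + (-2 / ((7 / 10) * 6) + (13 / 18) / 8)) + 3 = 30483 / 112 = 272.17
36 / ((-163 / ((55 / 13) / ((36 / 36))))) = -1980 / 2119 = -0.93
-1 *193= -193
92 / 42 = 46 / 21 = 2.19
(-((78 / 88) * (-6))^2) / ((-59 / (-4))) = -13689 / 7139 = -1.92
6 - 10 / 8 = 19 / 4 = 4.75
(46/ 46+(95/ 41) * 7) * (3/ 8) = 6.46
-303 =-303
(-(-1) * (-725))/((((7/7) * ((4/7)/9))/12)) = -137025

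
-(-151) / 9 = 151 / 9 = 16.78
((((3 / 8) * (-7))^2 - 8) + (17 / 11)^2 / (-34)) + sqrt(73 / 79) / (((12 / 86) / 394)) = -9135 / 7744 + 8471 * sqrt(5767) / 237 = 2713.14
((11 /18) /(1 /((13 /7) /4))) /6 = 143 /3024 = 0.05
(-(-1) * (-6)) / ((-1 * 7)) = 6 / 7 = 0.86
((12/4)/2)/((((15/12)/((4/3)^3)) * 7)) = 128/315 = 0.41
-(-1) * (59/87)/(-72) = -59/6264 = -0.01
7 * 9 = 63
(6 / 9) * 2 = 4 / 3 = 1.33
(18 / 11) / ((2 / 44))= 36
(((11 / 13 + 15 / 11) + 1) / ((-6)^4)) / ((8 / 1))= 17 / 54912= 0.00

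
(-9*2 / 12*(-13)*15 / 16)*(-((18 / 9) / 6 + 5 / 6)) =-1365 / 64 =-21.33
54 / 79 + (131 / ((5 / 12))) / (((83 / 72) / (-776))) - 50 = -6940248776 / 32785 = -211689.76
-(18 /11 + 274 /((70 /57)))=-86529 /385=-224.75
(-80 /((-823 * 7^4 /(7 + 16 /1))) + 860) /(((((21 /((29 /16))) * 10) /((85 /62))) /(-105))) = -1047243923325 /980107408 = -1068.50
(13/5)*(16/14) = 104/35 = 2.97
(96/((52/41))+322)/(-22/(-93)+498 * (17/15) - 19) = 2404050/3298373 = 0.73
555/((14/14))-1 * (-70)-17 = 608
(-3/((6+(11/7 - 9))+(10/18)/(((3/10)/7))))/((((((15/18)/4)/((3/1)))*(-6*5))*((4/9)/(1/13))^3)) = 1240029/1915784000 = 0.00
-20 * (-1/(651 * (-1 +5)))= 0.01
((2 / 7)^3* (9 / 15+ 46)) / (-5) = -1864 / 8575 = -0.22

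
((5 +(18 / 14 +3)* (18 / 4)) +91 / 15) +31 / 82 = 264589 / 8610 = 30.73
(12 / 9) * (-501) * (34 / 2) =-11356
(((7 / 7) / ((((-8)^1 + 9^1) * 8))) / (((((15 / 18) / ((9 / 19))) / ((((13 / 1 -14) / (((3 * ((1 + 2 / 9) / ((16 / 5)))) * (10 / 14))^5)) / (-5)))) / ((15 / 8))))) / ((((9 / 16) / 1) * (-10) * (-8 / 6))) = 7226702364672 / 747062744140625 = 0.01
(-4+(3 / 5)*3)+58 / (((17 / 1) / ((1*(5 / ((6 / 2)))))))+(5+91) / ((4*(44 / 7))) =20489 / 2805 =7.30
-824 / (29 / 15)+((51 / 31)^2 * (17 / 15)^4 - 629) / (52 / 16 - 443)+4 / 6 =-116949543519254 / 275746336875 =-424.12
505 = 505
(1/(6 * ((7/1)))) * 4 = 2/21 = 0.10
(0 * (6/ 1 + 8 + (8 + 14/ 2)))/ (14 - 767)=0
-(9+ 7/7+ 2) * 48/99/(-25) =64/275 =0.23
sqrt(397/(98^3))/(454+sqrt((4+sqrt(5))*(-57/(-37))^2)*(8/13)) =sqrt(794)/(1372*(8*sqrt(3249*sqrt(5)/1369+12996/1369)/13+454)) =0.00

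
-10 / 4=-5 / 2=-2.50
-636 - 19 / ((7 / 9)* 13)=-58047 / 91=-637.88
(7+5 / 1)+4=16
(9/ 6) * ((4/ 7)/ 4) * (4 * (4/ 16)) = 0.21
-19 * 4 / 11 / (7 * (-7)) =76 / 539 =0.14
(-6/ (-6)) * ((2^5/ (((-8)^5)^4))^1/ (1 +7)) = 1/ 288230376151711744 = 0.00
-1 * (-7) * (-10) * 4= -280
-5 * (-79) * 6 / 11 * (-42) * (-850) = 84609000 / 11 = 7691727.27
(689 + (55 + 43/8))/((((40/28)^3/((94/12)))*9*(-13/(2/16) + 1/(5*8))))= -19329079/8983440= -2.15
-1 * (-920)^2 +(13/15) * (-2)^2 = -12695948/15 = -846396.53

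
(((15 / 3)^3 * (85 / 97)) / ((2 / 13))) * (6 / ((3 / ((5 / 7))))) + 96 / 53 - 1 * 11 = 1007.93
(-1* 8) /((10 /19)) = -76 /5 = -15.20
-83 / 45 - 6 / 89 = -7657 / 4005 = -1.91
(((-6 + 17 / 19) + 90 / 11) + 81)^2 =308775184 / 43681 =7068.87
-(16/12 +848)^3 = -16542390592/27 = -612681133.04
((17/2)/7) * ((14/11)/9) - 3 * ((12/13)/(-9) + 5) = -18688/1287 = -14.52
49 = 49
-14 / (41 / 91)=-1274 / 41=-31.07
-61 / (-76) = 61 / 76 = 0.80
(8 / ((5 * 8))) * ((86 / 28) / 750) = 43 / 52500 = 0.00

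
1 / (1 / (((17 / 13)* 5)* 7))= 595 / 13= 45.77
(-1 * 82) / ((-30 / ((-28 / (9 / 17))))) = -19516 / 135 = -144.56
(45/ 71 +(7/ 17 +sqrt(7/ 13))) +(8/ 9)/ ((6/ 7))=sqrt(91)/ 13 +67870/ 32589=2.82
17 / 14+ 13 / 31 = 709 / 434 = 1.63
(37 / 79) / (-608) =-37 / 48032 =-0.00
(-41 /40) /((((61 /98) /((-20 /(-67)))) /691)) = -1388219 /4087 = -339.67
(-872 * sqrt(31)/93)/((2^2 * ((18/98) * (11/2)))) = -21364 * sqrt(31)/9207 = -12.92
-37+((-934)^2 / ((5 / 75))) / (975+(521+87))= 8229.17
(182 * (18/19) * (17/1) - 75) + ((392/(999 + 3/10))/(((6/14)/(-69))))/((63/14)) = 4856628619/1708803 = 2842.12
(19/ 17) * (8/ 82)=76/ 697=0.11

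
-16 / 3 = -5.33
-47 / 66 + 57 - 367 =-20507 / 66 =-310.71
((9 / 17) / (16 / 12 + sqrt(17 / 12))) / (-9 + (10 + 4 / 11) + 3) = 99 / 221 - 99 * sqrt(51) / 1768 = 0.05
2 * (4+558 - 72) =980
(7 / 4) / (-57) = -7 / 228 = -0.03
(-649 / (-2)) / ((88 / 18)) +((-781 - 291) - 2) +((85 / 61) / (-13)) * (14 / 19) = -121464607 / 120536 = -1007.70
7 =7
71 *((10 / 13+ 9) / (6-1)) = 9017 / 65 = 138.72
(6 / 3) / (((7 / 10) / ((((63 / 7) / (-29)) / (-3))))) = 0.30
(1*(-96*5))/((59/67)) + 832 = 16928/59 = 286.92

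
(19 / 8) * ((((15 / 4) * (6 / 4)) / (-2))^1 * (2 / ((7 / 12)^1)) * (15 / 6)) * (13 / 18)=-18525 / 448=-41.35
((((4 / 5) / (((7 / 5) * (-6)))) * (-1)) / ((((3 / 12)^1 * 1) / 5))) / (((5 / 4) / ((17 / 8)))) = 3.24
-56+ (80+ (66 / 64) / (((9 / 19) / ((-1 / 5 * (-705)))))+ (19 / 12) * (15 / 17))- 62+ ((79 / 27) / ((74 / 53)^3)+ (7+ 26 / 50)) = 5188609534957 / 18599781600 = 278.96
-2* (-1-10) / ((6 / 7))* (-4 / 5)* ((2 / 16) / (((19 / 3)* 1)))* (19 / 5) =-77 / 50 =-1.54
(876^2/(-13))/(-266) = 383688/1729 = 221.91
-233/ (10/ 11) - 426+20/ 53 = -361419/ 530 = -681.92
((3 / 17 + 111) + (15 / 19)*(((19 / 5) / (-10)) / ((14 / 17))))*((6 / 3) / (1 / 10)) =263733 / 119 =2216.24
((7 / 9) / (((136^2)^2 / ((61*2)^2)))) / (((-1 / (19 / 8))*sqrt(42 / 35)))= -494893*sqrt(30) / 36947017728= -0.00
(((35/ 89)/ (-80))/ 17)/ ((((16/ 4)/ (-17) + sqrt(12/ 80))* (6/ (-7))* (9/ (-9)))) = -833* sqrt(15)/ 2336784-245/ 292098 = -0.00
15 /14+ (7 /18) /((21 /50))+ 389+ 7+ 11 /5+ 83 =913243 /1890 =483.20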